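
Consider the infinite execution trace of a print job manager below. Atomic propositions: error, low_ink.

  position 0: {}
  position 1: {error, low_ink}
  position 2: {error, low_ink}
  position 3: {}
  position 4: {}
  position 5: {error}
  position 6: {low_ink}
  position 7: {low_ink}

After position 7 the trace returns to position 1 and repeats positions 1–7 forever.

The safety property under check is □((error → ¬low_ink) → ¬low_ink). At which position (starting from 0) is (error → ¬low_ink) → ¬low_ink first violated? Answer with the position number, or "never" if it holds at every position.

6

Check (error → ¬low_ink) → ¬low_ink at each position in order: 0 ✓, 1 ✓, 2 ✓, 3 ✓, 4 ✓, 5 ✓.
At position 6 the labels are {low_ink}, so (error → ¬low_ink) → ¬low_ink is false there. This is the first violation.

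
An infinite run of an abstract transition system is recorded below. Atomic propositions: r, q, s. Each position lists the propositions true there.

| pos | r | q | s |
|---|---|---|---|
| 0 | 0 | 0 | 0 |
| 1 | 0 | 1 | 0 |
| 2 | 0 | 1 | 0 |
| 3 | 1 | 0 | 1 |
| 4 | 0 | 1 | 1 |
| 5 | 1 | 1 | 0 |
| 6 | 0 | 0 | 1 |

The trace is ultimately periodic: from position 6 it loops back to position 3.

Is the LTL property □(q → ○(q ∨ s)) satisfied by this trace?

Holds

q → ○(q ∨ s) holds at every position 0..6, and those are all positions ever visited, so □(q → ○(q ∨ s)) holds.
Positions where q holds: 1, 2, 4, 5.
Check ○(q ∨ s) at each: 1→ok, 2→ok, 4→ok, 5→ok.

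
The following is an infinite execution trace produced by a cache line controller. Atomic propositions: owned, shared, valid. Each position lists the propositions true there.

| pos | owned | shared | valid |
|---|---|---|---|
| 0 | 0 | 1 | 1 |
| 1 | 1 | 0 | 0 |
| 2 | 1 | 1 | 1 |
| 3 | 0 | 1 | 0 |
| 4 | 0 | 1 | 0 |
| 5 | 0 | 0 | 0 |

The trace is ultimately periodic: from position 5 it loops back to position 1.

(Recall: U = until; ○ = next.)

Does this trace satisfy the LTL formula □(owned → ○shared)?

Satisfied

owned → ○shared holds at every position 0..5, and those are all positions ever visited, so □(owned → ○shared) holds.
Positions where owned holds: 1, 2.
Check ○shared at each: 1→ok, 2→ok.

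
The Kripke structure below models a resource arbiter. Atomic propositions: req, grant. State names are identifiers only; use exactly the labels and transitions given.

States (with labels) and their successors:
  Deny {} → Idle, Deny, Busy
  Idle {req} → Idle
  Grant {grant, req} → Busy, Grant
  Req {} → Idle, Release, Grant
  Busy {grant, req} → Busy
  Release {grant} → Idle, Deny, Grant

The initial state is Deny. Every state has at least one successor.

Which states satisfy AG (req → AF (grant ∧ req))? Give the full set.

States satisfying req → AF (grant ∧ req): {Deny, Grant, Req, Busy, Release}.
States satisfying AG (req → AF (grant ∧ req)): {Grant, Busy}.

{Grant, Busy}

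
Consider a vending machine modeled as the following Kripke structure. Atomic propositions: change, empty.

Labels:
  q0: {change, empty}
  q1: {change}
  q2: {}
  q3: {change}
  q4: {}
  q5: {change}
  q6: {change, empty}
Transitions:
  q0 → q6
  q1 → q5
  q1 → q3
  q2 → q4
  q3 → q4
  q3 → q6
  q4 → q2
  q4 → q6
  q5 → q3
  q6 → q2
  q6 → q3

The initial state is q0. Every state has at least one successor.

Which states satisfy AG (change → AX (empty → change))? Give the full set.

States satisfying change → AX (empty → change): {q0, q1, q2, q3, q4, q5, q6}.
States satisfying AG (change → AX (empty → change)): {q0, q1, q2, q3, q4, q5, q6}.

{q0, q1, q2, q3, q4, q5, q6}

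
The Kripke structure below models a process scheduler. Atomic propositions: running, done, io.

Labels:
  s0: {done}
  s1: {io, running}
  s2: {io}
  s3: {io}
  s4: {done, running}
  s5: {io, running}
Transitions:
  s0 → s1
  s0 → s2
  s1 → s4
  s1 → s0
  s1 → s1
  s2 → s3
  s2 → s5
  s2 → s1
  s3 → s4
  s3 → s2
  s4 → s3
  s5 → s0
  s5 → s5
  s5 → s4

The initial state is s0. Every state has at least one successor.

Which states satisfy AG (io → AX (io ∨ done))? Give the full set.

{s0, s1, s2, s3, s4, s5}

States satisfying io → AX (io ∨ done): {s0, s1, s2, s3, s4, s5}.
States satisfying AG (io → AX (io ∨ done)): {s0, s1, s2, s3, s4, s5}.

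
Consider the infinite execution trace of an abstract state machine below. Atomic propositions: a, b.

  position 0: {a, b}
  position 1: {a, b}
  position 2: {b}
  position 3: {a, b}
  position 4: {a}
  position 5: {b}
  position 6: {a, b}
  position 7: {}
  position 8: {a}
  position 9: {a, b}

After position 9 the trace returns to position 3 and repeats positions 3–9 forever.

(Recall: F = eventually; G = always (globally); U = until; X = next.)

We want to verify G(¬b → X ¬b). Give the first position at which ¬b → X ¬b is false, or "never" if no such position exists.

4

Check ¬b → X ¬b at each position in order: 0 ✓, 1 ✓, 2 ✓, 3 ✓.
At position 4 the labels are {a} and the next position 5 has {b}, so ¬b → X ¬b is false there. This is the first violation.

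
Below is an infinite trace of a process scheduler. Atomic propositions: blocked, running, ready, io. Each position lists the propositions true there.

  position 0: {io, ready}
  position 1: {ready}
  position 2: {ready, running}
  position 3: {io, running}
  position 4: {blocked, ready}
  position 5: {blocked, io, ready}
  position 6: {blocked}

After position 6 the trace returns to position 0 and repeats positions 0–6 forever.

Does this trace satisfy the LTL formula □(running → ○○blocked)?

Yes

running → ○○blocked holds at every position 0..6, and those are all positions ever visited, so □(running → ○○blocked) holds.
Positions where running holds: 2, 3.
Check ○○blocked at each: 2→ok, 3→ok.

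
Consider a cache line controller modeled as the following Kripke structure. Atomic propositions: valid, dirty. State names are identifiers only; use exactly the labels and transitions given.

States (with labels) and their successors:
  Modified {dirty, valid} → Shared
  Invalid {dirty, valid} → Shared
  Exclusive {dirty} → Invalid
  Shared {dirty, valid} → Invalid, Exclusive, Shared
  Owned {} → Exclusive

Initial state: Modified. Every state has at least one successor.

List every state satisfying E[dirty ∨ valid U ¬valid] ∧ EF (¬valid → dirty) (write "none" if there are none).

States satisfying dirty ∨ valid: {Modified, Invalid, Exclusive, Shared}.
States satisfying ¬valid: {Exclusive, Owned}.
States satisfying E[dirty ∨ valid U ¬valid]: {Modified, Invalid, Exclusive, Shared, Owned}.
States satisfying ¬valid → dirty: {Modified, Invalid, Exclusive, Shared}.
States satisfying EF (¬valid → dirty): {Modified, Invalid, Exclusive, Shared, Owned}.
States satisfying E[dirty ∨ valid U ¬valid] ∧ EF (¬valid → dirty): {Modified, Invalid, Exclusive, Shared, Owned}.

{Modified, Invalid, Exclusive, Shared, Owned}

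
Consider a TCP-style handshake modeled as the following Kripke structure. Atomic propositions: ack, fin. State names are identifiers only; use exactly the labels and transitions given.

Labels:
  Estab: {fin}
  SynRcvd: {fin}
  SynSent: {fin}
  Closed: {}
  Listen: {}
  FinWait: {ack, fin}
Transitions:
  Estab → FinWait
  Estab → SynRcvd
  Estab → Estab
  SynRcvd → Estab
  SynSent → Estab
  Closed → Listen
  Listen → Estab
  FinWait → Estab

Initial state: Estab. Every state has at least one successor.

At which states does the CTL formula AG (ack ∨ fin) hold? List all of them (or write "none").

{Estab, SynRcvd, SynSent, FinWait}

States satisfying ack ∨ fin: {Estab, SynRcvd, SynSent, FinWait}.
States satisfying AG (ack ∨ fin): {Estab, SynRcvd, SynSent, FinWait}.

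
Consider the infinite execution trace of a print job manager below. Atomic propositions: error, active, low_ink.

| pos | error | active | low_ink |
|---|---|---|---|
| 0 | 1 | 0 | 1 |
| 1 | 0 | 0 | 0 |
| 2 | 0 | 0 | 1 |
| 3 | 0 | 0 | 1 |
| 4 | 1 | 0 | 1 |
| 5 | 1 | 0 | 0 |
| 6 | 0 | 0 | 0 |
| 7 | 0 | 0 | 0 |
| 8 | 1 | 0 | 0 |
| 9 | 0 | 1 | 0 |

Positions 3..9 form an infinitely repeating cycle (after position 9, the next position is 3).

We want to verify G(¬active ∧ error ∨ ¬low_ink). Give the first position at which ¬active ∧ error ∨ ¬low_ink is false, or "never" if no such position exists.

2

Check ¬active ∧ error ∨ ¬low_ink at each position in order: 0 ✓, 1 ✓.
At position 2 the labels are {low_ink}, so ¬active ∧ error ∨ ¬low_ink is false there. This is the first violation.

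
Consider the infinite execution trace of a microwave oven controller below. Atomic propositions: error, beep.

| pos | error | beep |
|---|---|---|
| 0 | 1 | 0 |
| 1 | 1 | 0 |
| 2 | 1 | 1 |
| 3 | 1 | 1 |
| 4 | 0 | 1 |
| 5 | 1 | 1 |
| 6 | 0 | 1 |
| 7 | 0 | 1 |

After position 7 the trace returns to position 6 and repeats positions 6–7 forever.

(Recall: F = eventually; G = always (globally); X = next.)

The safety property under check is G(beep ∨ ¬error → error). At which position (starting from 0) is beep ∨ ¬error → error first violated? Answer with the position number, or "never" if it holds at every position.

4

Check beep ∨ ¬error → error at each position in order: 0 ✓, 1 ✓, 2 ✓, 3 ✓.
At position 4 the labels are {beep}, so beep ∨ ¬error → error is false there. This is the first violation.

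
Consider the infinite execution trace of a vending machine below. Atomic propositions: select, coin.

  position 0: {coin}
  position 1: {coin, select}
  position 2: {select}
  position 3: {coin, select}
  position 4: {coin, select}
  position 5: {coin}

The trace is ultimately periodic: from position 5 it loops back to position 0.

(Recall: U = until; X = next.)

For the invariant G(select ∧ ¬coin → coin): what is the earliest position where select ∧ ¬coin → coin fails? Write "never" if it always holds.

2

Check select ∧ ¬coin → coin at each position in order: 0 ✓, 1 ✓.
At position 2 the labels are {select}, so select ∧ ¬coin → coin is false there. This is the first violation.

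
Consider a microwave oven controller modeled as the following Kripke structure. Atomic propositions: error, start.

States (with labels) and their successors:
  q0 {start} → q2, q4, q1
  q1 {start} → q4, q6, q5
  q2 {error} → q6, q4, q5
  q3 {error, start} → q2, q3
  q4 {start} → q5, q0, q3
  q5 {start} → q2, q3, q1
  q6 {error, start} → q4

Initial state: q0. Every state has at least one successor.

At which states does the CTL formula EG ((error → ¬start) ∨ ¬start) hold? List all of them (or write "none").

States satisfying (error → ¬start) ∨ ¬start: {q0, q1, q2, q4, q5}.
States satisfying EG ((error → ¬start) ∨ ¬start): {q0, q1, q2, q4, q5}.

{q0, q1, q2, q4, q5}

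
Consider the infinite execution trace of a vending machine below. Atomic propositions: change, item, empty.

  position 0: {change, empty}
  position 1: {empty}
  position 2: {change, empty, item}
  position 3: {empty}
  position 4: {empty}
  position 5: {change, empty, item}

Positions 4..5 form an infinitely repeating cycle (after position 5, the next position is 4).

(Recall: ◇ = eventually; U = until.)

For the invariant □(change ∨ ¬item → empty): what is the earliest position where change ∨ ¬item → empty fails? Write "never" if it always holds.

never

change ∨ ¬item → empty holds at every position 0..5, and those are all the positions the trace ever visits, so the invariant □(change ∨ ¬item → empty) is never violated.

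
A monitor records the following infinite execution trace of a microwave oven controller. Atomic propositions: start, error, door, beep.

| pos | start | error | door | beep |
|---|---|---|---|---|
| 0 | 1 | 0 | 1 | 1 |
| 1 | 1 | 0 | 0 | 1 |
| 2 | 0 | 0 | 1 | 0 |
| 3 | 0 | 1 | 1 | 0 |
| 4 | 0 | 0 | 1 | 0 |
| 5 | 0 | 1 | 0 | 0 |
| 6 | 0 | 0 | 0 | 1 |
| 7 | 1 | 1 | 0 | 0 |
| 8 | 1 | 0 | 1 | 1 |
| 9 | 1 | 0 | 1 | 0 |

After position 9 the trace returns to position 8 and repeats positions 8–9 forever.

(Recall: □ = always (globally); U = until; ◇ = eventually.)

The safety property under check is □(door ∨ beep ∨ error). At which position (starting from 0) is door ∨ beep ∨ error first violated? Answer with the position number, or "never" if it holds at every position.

never

door ∨ beep ∨ error holds at every position 0..9, and those are all the positions the trace ever visits, so the invariant □(door ∨ beep ∨ error) is never violated.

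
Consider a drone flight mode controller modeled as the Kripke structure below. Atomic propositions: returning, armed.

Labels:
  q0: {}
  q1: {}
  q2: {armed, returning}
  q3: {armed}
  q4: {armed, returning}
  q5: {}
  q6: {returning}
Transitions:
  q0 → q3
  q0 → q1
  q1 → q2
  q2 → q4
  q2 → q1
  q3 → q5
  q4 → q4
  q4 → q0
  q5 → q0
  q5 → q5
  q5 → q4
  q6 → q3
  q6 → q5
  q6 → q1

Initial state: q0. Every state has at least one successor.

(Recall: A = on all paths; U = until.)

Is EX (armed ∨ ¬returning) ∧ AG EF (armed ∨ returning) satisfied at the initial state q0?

Yes

States satisfying armed ∨ ¬returning: {q0, q1, q2, q3, q4, q5}.
States satisfying EX (armed ∨ ¬returning): {q0, q1, q2, q3, q4, q5, q6}.
States satisfying EF (armed ∨ returning): {q0, q1, q2, q3, q4, q5, q6}.
States satisfying AG EF (armed ∨ returning): {q0, q1, q2, q3, q4, q5, q6}.
States satisfying EX (armed ∨ ¬returning) ∧ AG EF (armed ∨ returning): {q0, q1, q2, q3, q4, q5, q6}.
q0 ∈ Sat(EX (armed ∨ ¬returning) ∧ AG EF (armed ∨ returning)).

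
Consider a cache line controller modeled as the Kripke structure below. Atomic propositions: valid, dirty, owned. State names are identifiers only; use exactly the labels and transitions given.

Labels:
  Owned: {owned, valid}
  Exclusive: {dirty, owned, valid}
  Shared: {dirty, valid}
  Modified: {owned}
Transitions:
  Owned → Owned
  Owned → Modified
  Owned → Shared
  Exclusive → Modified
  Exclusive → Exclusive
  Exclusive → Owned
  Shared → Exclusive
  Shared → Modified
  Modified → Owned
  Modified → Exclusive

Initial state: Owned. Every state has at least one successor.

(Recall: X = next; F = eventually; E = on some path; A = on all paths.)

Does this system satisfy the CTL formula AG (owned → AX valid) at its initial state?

States satisfying owned → AX valid: {Shared, Modified}.
States satisfying AG (owned → AX valid): ∅.
Exclusive is reachable from Owned and violates owned → AX valid, so AG fails at Owned.
Owned ∉ Sat(AG (owned → AX valid)).

Does not hold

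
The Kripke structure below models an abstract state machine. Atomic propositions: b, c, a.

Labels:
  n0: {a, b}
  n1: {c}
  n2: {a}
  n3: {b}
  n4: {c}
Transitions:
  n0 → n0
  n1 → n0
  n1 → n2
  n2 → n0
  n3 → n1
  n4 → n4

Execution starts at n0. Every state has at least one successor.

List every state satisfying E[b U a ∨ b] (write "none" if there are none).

States satisfying b: {n0, n3}.
States satisfying a ∨ b: {n0, n2, n3}.
States satisfying E[b U a ∨ b]: {n0, n2, n3}.

{n0, n2, n3}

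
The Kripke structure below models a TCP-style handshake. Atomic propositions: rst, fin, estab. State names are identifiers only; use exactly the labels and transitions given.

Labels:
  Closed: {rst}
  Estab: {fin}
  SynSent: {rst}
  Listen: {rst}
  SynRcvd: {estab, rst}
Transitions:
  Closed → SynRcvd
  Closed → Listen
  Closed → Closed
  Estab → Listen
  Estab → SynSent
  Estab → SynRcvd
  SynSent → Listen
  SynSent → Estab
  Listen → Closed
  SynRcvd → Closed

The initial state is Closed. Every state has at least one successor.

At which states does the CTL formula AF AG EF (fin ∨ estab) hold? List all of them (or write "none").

States satisfying AG EF (fin ∨ estab): {Closed, Estab, SynSent, Listen, SynRcvd}.
States satisfying AF AG EF (fin ∨ estab): {Closed, Estab, SynSent, Listen, SynRcvd}.

{Closed, Estab, SynSent, Listen, SynRcvd}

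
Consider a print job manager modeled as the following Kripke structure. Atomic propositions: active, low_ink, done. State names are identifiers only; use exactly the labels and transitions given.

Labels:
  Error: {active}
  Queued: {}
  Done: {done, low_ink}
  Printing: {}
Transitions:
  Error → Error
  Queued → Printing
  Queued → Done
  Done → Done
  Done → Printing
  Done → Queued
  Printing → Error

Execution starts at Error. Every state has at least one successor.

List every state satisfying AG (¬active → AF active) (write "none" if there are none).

States satisfying ¬active → AF active: {Error, Printing}.
States satisfying AG (¬active → AF active): {Error, Printing}.

{Error, Printing}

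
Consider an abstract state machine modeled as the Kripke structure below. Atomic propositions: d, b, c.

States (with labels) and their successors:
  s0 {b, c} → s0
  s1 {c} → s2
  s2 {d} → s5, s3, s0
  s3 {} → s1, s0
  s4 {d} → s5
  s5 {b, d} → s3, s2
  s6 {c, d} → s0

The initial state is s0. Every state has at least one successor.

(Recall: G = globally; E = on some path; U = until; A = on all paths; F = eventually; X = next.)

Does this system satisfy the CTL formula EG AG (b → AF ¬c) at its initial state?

Violated

States satisfying AG (b → AF ¬c): ∅.
States satisfying EG AG (b → AF ¬c): ∅.
No suitable path/successor from s0 witnesses the formula.
s0 ∉ Sat(EG AG (b → AF ¬c)).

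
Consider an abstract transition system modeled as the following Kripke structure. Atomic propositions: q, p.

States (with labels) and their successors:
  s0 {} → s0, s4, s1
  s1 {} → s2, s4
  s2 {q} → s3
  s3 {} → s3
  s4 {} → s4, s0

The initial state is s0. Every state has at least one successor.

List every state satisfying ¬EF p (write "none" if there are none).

{s0, s1, s2, s3, s4}

States satisfying p: ∅.
States satisfying EF p: ∅.
States satisfying ¬EF p: {s0, s1, s2, s3, s4}.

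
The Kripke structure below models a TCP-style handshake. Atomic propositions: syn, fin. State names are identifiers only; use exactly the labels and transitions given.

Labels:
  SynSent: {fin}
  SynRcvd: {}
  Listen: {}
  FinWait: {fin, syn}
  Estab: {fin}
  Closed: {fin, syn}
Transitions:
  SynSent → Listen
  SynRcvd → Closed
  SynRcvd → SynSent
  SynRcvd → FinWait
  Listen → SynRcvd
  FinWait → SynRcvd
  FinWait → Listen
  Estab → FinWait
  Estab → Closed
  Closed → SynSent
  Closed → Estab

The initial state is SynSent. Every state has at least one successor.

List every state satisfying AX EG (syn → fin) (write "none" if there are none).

{SynSent, SynRcvd, Listen, FinWait, Estab, Closed}

States satisfying EG (syn → fin): {SynSent, SynRcvd, Listen, FinWait, Estab, Closed}.
States satisfying AX EG (syn → fin): {SynSent, SynRcvd, Listen, FinWait, Estab, Closed}.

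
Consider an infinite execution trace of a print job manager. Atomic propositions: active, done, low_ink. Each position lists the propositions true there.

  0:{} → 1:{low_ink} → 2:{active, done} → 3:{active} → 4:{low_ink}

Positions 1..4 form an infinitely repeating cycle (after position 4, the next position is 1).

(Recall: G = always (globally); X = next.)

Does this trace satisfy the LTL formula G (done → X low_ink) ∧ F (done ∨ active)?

No

done → X low_ink must hold at every position from 0 onward. It fails at position 2, so G (done → X low_ink) is false.
Positions where done holds: 2.
Check X low_ink at each: 2→fails.
done ∨ active holds at position 2, which is reachable from 0, so F (done ∨ active) holds.
At position 0: G (done → X low_ink) is false; F (done ∨ active) is true; so G (done → X low_ink) ∧ F (done ∨ active) is false.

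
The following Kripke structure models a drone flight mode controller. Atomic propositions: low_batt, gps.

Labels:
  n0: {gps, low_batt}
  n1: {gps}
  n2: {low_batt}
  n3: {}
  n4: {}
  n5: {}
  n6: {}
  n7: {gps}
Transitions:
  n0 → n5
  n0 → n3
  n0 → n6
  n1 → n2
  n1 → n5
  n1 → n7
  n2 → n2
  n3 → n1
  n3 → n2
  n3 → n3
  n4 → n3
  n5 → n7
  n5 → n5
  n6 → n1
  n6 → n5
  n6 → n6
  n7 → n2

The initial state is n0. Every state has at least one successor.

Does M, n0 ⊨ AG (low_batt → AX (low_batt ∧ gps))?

Violated

States satisfying low_batt → AX (low_batt ∧ gps): {n1, n3, n4, n5, n6, n7}.
States satisfying AG (low_batt → AX (low_batt ∧ gps)): ∅.
n0 is reachable from n0 and violates low_batt → AX (low_batt ∧ gps), so AG fails at n0.
n0 ∉ Sat(AG (low_batt → AX (low_batt ∧ gps))).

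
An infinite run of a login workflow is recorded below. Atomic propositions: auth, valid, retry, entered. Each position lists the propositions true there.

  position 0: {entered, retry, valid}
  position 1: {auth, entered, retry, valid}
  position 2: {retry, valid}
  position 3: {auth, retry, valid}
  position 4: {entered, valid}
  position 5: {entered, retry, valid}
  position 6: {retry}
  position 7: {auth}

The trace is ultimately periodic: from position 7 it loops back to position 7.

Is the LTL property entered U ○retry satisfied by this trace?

Walking from position 0: ○retry first holds at position 0, and entered holds at every earlier position along the way, so entered U ○retry holds.

Satisfied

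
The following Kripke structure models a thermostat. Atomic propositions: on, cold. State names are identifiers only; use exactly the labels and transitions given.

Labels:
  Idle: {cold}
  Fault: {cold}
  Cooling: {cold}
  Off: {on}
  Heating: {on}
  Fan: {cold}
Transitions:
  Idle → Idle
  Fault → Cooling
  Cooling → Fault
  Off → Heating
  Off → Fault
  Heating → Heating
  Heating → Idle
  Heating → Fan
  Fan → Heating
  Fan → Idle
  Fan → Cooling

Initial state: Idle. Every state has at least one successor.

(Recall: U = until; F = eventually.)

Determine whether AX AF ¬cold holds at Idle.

States satisfying AF ¬cold: {Off, Heating}.
States satisfying AX AF ¬cold: ∅.
Idle ∉ Sat(AX AF ¬cold).

No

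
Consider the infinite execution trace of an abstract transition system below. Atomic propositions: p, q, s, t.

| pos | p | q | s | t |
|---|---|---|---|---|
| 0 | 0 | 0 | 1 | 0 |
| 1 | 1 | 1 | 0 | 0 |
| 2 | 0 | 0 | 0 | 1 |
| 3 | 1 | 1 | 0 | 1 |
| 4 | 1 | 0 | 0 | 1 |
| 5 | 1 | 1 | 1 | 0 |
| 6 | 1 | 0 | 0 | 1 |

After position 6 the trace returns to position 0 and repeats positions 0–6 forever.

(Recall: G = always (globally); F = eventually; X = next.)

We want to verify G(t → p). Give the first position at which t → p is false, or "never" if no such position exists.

2

Check t → p at each position in order: 0 ✓, 1 ✓.
At position 2 the labels are {t}, so t → p is false there. This is the first violation.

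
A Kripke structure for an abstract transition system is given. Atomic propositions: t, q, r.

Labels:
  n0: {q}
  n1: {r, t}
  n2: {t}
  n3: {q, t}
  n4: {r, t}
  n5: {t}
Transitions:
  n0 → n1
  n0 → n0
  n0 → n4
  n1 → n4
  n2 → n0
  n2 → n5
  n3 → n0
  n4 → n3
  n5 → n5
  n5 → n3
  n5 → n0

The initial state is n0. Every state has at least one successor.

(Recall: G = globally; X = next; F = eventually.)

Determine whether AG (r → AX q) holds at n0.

Does not hold

States satisfying r → AX q: {n0, n2, n3, n4, n5}.
States satisfying AG (r → AX q): ∅.
n1 is reachable from n0 and violates r → AX q, so AG fails at n0.
n0 ∉ Sat(AG (r → AX q)).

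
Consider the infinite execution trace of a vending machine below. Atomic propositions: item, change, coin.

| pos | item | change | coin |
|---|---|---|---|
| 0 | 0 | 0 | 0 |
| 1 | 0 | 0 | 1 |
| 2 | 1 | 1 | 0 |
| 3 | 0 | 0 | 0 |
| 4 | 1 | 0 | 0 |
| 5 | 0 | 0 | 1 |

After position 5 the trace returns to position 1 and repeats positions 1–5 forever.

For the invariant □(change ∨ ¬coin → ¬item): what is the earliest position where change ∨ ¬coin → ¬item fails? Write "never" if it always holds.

Check change ∨ ¬coin → ¬item at each position in order: 0 ✓, 1 ✓.
At position 2 the labels are {change, item}, so change ∨ ¬coin → ¬item is false there. This is the first violation.

2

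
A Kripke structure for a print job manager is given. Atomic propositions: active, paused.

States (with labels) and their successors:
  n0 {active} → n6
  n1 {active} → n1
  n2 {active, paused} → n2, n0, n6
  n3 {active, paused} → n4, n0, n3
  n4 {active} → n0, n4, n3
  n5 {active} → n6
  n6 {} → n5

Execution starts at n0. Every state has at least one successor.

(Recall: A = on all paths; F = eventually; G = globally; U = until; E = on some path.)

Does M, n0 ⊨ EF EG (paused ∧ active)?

Violated

States satisfying EG (paused ∧ active): {n2, n3}.
States satisfying EF EG (paused ∧ active): {n2, n3, n4}.
No suitable path/successor from n0 witnesses the formula.
n0 ∉ Sat(EF EG (paused ∧ active)).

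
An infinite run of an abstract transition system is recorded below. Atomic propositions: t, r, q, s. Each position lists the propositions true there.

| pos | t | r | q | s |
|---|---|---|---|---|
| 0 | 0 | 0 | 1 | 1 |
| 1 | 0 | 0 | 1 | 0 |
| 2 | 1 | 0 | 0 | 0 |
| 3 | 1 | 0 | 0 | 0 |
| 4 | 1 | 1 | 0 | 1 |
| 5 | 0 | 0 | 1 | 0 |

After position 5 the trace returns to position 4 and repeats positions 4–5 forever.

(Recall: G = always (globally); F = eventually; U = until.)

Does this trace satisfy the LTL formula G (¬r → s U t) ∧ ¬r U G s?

No

¬r → s U t must hold at every position from 0 onward. It fails at position 0, so G (¬r → s U t) is false.
Positions where ¬r holds: 0, 1, 2, 3, 5.
Check s U t at each: 0→fails, 1→fails, 2→ok, 3→ok, 5→fails.
Walking from position 0: at position 4, G s has not yet held and ¬r fails, so ¬r U G s is false.
At position 0: G (¬r → s U t) is false; ¬r U G s is false; so G (¬r → s U t) ∧ ¬r U G s is false.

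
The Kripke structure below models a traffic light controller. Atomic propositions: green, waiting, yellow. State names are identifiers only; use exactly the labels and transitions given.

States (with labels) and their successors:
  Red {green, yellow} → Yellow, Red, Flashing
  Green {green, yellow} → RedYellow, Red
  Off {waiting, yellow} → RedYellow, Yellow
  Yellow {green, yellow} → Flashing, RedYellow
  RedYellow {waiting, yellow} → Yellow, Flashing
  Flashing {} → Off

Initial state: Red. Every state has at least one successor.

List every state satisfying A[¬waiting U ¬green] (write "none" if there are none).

{Off, Yellow, RedYellow, Flashing}

States satisfying ¬waiting: {Red, Green, Yellow, Flashing}.
States satisfying ¬green: {Off, RedYellow, Flashing}.
States satisfying A[¬waiting U ¬green]: {Off, Yellow, RedYellow, Flashing}.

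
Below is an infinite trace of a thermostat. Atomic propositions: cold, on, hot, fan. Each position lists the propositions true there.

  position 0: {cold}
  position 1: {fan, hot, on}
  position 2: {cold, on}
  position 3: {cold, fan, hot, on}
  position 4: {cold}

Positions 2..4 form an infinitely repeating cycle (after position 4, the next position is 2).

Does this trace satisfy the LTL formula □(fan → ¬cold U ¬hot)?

No

fan → ¬cold U ¬hot must hold at every position from 0 onward. It fails at position 3, so □(fan → ¬cold U ¬hot) is false.
Positions where fan holds: 1, 3.
Check ¬cold U ¬hot at each: 1→ok, 3→fails.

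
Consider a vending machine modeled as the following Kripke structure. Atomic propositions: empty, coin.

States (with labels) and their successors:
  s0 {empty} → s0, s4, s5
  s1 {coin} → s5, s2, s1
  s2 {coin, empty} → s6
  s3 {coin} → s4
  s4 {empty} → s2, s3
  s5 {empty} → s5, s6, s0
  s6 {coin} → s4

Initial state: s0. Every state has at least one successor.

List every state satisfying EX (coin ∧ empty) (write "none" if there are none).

States satisfying coin ∧ empty: {s2}.
States satisfying EX (coin ∧ empty): {s1, s4}.

{s1, s4}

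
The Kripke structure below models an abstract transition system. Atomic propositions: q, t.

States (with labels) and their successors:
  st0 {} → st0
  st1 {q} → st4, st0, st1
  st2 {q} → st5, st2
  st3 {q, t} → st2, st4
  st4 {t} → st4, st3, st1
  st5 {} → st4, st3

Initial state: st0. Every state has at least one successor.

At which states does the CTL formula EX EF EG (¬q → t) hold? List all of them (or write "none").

{st1, st2, st3, st4, st5}

States satisfying EF EG (¬q → t): {st1, st2, st3, st4, st5}.
States satisfying EX EF EG (¬q → t): {st1, st2, st3, st4, st5}.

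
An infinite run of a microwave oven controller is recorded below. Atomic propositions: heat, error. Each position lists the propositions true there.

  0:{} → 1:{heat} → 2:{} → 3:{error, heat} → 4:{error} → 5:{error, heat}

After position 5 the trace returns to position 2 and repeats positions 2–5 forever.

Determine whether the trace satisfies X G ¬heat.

Violated

The position after 0 is 1; G ¬heat is false there.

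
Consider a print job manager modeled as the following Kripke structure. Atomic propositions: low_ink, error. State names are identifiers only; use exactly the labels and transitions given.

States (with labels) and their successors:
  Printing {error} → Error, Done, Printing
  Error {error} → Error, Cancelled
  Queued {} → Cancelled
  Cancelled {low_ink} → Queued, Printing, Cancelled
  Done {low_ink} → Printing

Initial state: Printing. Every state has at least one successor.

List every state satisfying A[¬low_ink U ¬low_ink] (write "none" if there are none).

States satisfying ¬low_ink: {Printing, Error, Queued}.
States satisfying A[¬low_ink U ¬low_ink]: {Printing, Error, Queued}.

{Printing, Error, Queued}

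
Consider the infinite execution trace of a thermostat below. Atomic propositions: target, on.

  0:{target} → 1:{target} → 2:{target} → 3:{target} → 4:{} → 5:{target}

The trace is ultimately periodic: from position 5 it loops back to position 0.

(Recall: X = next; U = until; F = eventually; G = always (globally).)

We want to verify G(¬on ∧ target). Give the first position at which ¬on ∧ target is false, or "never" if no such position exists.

4

Check ¬on ∧ target at each position in order: 0 ✓, 1 ✓, 2 ✓, 3 ✓.
At position 4 the labels are {}, so ¬on ∧ target is false there. This is the first violation.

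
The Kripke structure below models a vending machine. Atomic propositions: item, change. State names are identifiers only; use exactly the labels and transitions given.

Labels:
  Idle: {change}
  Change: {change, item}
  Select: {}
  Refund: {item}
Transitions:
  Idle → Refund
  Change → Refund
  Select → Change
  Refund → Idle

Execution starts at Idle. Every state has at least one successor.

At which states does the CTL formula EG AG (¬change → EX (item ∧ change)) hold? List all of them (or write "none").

States satisfying AG (¬change → EX (item ∧ change)): ∅.
States satisfying EG AG (¬change → EX (item ∧ change)): ∅.

none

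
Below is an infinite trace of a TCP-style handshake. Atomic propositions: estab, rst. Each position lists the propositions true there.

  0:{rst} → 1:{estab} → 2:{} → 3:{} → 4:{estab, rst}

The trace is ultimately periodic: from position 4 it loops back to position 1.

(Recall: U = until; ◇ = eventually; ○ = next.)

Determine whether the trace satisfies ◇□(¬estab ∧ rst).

No

□(¬estab ∧ rst) is false at every position 0..4, so it never becomes true and ◇□(¬estab ∧ rst) fails.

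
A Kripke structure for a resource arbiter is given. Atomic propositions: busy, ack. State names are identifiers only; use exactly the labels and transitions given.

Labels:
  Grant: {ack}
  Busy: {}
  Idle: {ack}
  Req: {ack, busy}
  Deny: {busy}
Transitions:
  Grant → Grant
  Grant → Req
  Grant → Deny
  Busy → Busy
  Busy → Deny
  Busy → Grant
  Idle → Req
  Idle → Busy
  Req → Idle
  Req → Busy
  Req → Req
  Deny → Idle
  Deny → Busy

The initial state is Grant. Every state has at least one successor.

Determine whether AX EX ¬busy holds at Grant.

Yes

States satisfying EX ¬busy: {Grant, Busy, Idle, Req, Deny}.
States satisfying AX EX ¬busy: {Grant, Busy, Idle, Req, Deny}.
Grant ∈ Sat(AX EX ¬busy).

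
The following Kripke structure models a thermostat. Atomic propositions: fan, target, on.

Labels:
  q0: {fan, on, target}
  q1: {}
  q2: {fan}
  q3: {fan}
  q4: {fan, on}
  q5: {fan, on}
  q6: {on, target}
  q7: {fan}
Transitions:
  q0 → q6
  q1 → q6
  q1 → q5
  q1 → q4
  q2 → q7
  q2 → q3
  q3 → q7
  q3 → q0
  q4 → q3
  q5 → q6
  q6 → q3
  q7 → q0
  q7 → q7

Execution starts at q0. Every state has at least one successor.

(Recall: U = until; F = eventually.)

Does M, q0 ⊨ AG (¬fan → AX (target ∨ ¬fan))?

States satisfying ¬fan → AX (target ∨ ¬fan): {q0, q2, q3, q4, q5, q7}.
States satisfying AG (¬fan → AX (target ∨ ¬fan)): ∅.
q6 is reachable from q0 and violates ¬fan → AX (target ∨ ¬fan), so AG fails at q0.
q0 ∉ Sat(AG (¬fan → AX (target ∨ ¬fan))).

Violated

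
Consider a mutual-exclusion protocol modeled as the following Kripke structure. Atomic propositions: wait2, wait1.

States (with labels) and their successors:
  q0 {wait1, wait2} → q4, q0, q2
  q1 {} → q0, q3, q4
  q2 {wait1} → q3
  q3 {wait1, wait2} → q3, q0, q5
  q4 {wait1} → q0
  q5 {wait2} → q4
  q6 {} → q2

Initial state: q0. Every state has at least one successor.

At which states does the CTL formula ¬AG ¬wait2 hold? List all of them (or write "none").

{q0, q1, q2, q3, q4, q5, q6}

States satisfying ¬wait2: {q1, q2, q4, q6}.
States satisfying AG ¬wait2: ∅.
States satisfying ¬AG ¬wait2: {q0, q1, q2, q3, q4, q5, q6}.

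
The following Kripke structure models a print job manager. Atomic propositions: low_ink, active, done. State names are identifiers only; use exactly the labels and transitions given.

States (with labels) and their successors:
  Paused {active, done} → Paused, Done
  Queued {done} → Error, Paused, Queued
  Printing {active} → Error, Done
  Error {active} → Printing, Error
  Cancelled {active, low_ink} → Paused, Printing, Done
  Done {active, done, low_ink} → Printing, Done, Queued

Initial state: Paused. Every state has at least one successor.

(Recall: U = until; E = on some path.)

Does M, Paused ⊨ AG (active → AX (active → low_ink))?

States satisfying active → AX (active → low_ink): {Queued}.
States satisfying AG (active → AX (active → low_ink)): ∅.
Done is reachable from Paused and violates active → AX (active → low_ink), so AG fails at Paused.
Paused ∉ Sat(AG (active → AX (active → low_ink))).

Violated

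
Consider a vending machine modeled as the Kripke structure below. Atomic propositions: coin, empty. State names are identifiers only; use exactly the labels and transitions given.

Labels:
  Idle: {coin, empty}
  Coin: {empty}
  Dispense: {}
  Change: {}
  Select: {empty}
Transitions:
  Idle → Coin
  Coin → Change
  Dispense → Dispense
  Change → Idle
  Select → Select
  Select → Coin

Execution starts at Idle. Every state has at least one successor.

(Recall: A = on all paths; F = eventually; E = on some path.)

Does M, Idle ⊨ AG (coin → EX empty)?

Holds

States satisfying coin → EX empty: {Idle, Coin, Dispense, Change, Select}.
States satisfying AG (coin → EX empty): {Idle, Coin, Dispense, Change, Select}.
Every state reachable from Idle satisfies coin → EX empty.
Idle ∈ Sat(AG (coin → EX empty)).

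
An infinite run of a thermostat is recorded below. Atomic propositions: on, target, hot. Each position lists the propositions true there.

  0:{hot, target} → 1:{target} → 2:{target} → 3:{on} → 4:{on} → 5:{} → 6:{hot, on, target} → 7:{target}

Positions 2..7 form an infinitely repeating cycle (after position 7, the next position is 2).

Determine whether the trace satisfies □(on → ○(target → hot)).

on → ○(target → hot) must hold at every position from 0 onward. It fails at position 6, so □(on → ○(target → hot)) is false.
Positions where on holds: 3, 4, 6.
Check ○(target → hot) at each: 3→ok, 4→ok, 6→fails.

No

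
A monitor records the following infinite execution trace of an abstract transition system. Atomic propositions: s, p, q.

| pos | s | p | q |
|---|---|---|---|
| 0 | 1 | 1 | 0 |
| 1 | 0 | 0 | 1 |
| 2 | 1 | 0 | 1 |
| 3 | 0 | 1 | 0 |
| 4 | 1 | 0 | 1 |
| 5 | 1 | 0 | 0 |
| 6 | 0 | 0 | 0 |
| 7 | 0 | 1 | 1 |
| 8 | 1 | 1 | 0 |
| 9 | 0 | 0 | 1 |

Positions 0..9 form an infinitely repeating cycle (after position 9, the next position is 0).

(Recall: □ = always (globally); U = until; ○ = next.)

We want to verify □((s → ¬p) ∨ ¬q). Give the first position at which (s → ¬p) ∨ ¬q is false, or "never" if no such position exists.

(s → ¬p) ∨ ¬q holds at every position 0..9, and those are all the positions the trace ever visits, so the invariant □((s → ¬p) ∨ ¬q) is never violated.

never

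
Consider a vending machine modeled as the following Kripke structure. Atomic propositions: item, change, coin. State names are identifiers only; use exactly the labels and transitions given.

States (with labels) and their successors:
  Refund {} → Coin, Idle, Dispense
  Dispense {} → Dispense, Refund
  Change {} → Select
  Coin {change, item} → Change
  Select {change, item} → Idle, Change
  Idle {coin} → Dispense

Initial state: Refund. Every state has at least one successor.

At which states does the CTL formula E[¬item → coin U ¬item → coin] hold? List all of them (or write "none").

States satisfying ¬item → coin: {Coin, Select, Idle}.
States satisfying E[¬item → coin U ¬item → coin]: {Coin, Select, Idle}.

{Coin, Select, Idle}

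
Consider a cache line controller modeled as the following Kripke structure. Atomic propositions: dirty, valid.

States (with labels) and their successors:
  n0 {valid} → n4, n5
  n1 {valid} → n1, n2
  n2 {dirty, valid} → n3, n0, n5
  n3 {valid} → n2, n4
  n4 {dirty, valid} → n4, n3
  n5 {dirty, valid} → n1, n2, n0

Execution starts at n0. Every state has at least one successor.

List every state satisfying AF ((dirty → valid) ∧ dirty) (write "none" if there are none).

States satisfying (dirty → valid) ∧ dirty: {n2, n4, n5}.
States satisfying AF ((dirty → valid) ∧ dirty): {n0, n2, n3, n4, n5}.

{n0, n2, n3, n4, n5}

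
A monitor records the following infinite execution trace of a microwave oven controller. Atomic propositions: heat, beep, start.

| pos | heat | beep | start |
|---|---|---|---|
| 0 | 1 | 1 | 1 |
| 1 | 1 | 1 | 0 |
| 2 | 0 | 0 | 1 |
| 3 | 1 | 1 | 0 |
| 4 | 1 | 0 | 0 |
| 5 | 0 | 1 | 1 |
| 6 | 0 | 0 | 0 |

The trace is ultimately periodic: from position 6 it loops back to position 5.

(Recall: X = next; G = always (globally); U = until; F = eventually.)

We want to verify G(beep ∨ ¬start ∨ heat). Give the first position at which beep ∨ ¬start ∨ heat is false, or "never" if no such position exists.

Check beep ∨ ¬start ∨ heat at each position in order: 0 ✓, 1 ✓.
At position 2 the labels are {start}, so beep ∨ ¬start ∨ heat is false there. This is the first violation.

2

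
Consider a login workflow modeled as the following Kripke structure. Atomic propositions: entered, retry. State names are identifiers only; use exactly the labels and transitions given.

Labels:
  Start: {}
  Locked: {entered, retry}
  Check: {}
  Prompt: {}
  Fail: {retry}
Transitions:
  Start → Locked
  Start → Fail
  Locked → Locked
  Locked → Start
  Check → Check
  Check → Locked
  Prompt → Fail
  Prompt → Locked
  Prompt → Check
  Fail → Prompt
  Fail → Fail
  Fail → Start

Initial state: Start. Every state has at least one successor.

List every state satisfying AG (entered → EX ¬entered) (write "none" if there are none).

{Start, Locked, Check, Prompt, Fail}

States satisfying entered → EX ¬entered: {Start, Locked, Check, Prompt, Fail}.
States satisfying AG (entered → EX ¬entered): {Start, Locked, Check, Prompt, Fail}.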